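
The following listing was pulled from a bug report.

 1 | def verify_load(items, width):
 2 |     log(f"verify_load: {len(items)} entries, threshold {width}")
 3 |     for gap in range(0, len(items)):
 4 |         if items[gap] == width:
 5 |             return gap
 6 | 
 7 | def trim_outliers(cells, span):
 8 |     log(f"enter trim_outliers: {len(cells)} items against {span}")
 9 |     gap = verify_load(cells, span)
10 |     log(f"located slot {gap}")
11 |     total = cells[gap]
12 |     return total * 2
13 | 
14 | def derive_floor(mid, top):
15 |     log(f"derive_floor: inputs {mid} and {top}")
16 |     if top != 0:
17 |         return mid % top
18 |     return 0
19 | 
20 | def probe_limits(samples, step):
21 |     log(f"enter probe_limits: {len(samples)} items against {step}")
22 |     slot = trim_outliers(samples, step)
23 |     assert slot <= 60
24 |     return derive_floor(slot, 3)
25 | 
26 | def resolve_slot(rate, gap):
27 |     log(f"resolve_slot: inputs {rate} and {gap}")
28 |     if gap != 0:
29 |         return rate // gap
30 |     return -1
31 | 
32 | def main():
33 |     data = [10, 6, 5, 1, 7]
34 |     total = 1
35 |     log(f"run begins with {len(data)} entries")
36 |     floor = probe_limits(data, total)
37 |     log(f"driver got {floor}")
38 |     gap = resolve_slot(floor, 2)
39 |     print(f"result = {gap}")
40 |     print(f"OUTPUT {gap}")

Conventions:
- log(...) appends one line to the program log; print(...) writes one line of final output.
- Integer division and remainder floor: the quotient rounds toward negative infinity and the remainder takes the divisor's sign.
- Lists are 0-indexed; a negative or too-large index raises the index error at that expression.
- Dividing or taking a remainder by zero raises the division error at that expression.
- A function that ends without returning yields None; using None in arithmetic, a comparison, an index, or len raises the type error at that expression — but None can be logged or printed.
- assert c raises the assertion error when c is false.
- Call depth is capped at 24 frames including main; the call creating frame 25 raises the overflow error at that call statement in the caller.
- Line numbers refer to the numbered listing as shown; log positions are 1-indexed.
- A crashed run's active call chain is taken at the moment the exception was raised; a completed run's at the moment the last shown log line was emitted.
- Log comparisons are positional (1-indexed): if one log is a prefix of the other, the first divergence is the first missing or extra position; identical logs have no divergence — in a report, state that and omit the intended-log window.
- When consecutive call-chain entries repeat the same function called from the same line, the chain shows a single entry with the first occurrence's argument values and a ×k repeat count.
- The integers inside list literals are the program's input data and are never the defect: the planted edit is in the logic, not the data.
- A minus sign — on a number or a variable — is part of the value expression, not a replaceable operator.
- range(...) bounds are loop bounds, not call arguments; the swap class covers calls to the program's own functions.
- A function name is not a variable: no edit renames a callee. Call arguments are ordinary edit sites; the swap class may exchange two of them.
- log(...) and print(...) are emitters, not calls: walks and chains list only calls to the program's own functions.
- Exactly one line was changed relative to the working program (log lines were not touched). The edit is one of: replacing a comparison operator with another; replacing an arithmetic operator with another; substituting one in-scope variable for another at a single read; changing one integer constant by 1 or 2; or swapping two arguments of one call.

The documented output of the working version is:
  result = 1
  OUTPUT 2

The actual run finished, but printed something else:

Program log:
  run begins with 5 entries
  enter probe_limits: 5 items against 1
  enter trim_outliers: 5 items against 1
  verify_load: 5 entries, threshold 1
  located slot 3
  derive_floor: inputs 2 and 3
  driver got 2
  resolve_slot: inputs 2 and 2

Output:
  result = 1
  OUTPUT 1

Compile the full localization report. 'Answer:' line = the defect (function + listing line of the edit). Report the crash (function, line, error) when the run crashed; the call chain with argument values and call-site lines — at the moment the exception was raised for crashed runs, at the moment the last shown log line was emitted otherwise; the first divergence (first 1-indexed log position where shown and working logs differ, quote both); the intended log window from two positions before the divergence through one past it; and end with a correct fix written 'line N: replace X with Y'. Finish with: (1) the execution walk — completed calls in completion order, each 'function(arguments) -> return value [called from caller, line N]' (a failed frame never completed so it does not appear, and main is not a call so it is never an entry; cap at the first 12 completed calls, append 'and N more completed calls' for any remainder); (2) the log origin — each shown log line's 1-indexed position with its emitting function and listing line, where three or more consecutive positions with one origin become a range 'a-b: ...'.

Answer: the defect is in main at line 40.
Core observation: Every logged value matches the working version; the printed result is what differs.
Call chain: main -> resolve_slot(2, 2) (called at line 38).
First divergence: there is none — every log position agrees.
Execution walk:
  verify_load([10, 6, 5, 1, 7], 1) -> 3  [called from trim_outliers, line 9]
  trim_outliers([10, 6, 5, 1, 7], 1) -> 2  [called from probe_limits, line 22]
  derive_floor(2, 3) -> 2  [called from probe_limits, line 24]
  probe_limits([10, 6, 5, 1, 7], 1) -> 2  [called from main, line 36]
  resolve_slot(2, 2) -> 1  [called from main, line 38]
Log origin:
  1: from main, line 35
  2: from probe_limits, line 21
  3: from trim_outliers, line 8
  4: from verify_load, line 2
  5: from trim_outliers, line 10
  6: from derive_floor, line 15
  7: from main, line 37
  8: from resolve_slot, line 27
A correct fix: line 40: replace `gap` with `floor`.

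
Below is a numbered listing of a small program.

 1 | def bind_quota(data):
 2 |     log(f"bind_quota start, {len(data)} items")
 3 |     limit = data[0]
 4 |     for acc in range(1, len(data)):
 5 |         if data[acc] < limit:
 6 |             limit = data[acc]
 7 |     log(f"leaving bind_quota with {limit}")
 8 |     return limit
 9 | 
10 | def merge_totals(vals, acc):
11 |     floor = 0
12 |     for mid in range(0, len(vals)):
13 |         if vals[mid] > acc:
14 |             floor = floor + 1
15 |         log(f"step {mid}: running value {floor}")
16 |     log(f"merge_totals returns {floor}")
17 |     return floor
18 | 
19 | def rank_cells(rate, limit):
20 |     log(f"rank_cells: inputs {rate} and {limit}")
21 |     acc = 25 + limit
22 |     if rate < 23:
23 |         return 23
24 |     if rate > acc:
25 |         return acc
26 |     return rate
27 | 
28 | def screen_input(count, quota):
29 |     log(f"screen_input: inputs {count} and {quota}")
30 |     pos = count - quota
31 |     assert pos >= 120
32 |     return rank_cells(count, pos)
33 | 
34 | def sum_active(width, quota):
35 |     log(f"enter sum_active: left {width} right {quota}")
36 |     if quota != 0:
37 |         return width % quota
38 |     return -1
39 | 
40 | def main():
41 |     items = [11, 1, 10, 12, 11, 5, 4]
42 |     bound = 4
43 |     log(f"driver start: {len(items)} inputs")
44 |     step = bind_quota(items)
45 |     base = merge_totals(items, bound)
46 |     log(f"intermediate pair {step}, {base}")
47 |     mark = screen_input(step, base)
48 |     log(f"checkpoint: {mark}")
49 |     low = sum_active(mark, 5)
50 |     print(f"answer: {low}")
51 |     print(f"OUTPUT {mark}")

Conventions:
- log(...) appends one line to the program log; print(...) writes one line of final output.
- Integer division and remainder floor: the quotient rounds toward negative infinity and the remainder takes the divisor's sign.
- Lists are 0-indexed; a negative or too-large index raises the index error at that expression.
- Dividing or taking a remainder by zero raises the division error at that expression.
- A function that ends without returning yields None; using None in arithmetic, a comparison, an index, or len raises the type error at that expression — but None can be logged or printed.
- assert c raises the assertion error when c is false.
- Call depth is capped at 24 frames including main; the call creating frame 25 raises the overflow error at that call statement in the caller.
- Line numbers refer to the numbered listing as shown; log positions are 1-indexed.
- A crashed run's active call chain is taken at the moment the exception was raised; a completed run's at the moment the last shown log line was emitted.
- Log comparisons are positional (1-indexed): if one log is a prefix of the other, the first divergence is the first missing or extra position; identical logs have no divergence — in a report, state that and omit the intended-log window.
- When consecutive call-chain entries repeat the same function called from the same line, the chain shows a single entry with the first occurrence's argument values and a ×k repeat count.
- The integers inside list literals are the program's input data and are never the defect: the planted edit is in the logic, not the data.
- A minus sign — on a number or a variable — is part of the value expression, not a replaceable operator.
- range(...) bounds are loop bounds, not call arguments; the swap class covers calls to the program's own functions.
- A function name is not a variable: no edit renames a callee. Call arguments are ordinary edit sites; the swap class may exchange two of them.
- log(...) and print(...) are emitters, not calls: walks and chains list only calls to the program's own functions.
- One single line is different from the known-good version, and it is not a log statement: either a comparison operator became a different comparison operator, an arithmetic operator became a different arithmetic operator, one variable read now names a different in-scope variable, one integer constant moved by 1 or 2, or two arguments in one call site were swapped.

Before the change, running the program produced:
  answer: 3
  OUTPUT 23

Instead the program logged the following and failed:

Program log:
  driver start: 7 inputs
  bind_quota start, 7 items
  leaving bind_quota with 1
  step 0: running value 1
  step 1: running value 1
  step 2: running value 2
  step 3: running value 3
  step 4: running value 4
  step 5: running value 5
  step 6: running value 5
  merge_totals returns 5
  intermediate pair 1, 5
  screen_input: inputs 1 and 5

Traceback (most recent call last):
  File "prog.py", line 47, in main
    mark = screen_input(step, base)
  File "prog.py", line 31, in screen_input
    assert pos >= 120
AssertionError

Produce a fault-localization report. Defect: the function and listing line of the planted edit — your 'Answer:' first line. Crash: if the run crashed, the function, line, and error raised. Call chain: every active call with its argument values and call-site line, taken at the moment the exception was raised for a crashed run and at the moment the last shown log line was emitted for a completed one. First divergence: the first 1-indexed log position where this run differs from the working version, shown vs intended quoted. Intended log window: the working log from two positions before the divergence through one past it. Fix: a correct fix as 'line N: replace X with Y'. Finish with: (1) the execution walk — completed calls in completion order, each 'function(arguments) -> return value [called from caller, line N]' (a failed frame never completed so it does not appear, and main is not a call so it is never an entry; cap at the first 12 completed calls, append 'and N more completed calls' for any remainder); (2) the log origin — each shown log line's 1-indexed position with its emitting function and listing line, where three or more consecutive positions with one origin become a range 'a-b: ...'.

Answer: the defect is in screen_input at line 31.
Key observation: After 13 matching log lines the faulty run goes silent, while the working version continues with 'rank_cells: inputs 1 and -4'.
Crash: screen_input, line 31, AssertionError.
Call chain: main -> screen_input(1, 5) (called at line 47).
First divergence: position 14 — after 13 matching lines the faulty run goes silent; intended next line 'rank_cells: inputs 1 and -4'.
Intended log window:
  12: intermediate pair 1, 5
  13: screen_input: inputs 1 and 5
  14: rank_cells: inputs 1 and -4
  15: checkpoint: 23
Execution walk:
  bind_quota([11, 1, 10, 12, 11, 5, 4]) -> 1  [called from main, line 44]
  merge_totals([11, 1, 10, 12, 11, 5, 4], 4) -> 5  [called from main, line 45]
Log line origins:
  1: from main, line 43
  2: from bind_quota, line 2
  3: from bind_quota, line 7
  4-10: from merge_totals, line 15
  11: from merge_totals, line 16
  12: from main, line 46
  13: from screen_input, line 29
A correct fix: line 31: replace `>=` with `<=`.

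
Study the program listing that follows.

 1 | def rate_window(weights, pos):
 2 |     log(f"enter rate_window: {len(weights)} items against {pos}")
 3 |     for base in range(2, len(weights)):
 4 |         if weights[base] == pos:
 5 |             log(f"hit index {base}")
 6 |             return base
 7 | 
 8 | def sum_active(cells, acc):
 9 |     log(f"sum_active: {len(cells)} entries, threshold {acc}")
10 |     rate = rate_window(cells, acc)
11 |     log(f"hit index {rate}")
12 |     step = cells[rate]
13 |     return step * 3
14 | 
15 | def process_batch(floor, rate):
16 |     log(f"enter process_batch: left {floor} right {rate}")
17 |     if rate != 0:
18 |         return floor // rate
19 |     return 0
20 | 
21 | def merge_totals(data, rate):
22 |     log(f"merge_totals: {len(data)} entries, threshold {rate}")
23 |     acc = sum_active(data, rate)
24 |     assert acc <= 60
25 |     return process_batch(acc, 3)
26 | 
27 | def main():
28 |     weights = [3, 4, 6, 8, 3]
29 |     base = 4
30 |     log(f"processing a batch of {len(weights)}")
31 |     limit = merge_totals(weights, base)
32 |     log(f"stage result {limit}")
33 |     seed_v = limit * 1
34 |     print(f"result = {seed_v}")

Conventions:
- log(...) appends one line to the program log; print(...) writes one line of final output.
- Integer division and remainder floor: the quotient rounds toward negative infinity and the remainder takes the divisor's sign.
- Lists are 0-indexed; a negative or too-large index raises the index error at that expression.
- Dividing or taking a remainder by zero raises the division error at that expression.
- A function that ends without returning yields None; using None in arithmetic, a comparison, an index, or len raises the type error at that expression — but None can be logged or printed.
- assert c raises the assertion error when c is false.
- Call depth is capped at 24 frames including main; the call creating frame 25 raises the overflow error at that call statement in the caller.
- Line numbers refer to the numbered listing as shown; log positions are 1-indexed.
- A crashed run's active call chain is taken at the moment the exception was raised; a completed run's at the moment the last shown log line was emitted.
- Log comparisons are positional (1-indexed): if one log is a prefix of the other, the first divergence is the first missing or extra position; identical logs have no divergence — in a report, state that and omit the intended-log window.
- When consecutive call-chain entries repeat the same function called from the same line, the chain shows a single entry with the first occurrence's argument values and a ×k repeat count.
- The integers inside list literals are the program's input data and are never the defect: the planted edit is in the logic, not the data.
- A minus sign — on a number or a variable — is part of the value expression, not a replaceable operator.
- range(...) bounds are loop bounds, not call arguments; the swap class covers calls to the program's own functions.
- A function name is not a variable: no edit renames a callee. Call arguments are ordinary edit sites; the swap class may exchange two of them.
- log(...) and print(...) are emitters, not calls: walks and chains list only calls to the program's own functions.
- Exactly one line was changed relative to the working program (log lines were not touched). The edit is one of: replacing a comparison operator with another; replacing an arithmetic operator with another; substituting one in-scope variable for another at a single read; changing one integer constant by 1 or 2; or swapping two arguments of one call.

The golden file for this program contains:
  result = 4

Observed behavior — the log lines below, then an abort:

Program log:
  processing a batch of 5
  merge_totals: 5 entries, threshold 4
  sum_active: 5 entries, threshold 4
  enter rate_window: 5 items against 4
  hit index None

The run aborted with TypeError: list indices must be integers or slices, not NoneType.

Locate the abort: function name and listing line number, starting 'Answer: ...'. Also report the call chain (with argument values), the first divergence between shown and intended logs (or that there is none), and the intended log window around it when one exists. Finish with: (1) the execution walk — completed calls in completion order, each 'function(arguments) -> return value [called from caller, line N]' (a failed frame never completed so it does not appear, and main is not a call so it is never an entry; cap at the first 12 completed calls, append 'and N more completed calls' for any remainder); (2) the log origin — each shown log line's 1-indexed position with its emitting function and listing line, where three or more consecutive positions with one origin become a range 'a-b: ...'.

Answer: the error was raised in sum_active, line 12.
Core observation: Position 5 is the first bad log line: 'hit index None' should read 'hit index 1'.
Call chain: main -> merge_totals([3, 4, 6, 8, 3], 4) (called at line 31) -> sum_active([3, 4, 6, 8, 3], 4) (called at line 23).
First divergence: position 5; shown 'hit index None' vs intended 'hit index 1'.
Intended log window:
  3: sum_active: 5 entries, threshold 4
  4: enter rate_window: 5 items against 4
  5: hit index 1
  6: hit index 1
Execution walk:
  rate_window([3, 4, 6, 8, 3], 4) -> None  [called from sum_active, line 10]
Log origin:
  1 — main, line 30
  2 — merge_totals, line 22
  3 — sum_active, line 9
  4 — rate_window, line 2
  5 — sum_active, line 11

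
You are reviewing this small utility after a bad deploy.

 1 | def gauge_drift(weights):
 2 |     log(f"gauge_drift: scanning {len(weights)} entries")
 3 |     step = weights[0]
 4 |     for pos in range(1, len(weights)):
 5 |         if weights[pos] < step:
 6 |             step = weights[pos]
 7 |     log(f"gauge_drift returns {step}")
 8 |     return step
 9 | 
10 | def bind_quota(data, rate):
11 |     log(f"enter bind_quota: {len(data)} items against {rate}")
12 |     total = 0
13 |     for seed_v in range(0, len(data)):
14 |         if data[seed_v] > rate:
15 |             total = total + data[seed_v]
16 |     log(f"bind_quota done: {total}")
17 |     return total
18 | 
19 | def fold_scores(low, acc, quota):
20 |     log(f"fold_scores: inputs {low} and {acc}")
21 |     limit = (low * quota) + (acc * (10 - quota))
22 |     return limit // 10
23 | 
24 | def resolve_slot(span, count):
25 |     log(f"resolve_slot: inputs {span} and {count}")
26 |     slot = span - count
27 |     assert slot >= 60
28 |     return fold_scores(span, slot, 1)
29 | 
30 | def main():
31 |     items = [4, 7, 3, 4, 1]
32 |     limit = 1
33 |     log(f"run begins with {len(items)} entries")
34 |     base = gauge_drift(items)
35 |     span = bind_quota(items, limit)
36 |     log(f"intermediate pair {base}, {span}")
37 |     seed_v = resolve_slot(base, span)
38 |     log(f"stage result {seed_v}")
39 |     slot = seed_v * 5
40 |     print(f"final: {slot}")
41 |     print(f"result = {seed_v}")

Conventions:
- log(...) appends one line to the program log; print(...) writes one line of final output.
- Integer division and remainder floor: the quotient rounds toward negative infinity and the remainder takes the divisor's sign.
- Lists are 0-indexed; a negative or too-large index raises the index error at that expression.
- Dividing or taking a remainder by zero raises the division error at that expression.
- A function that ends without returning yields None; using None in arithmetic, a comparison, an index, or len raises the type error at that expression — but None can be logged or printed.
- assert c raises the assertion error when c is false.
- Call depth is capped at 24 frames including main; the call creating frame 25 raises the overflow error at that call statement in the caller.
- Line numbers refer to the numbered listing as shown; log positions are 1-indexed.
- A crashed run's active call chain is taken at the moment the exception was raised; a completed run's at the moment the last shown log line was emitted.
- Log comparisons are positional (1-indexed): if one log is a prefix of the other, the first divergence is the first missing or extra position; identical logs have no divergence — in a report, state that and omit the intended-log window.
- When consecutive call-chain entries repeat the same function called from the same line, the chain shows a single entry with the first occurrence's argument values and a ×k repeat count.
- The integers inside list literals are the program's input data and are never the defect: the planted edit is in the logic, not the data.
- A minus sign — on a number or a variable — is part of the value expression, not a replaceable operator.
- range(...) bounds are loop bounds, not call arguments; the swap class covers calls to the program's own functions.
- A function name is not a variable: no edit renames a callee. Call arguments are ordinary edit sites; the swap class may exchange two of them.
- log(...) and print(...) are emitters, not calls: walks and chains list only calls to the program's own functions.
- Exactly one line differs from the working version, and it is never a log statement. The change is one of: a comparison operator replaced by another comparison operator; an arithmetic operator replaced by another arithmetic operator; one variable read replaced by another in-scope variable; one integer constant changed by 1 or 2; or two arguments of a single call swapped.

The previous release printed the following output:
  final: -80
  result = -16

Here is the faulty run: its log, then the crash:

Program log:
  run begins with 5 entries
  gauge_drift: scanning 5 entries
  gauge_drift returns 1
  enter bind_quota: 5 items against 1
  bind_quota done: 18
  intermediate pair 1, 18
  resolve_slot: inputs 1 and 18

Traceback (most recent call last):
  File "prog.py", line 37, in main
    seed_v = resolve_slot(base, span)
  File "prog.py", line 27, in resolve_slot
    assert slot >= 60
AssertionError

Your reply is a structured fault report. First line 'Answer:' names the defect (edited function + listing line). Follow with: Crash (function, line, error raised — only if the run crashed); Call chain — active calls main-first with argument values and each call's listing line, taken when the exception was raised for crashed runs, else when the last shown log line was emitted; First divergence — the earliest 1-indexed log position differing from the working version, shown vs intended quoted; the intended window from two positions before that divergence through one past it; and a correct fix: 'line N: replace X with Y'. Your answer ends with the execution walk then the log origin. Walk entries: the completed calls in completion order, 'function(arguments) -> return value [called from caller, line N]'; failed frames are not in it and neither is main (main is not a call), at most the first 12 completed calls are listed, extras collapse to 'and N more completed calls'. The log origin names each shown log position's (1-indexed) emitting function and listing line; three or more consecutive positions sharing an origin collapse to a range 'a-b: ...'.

Answer: the defect is in resolve_slot at line 27.
Core observation: The faulty run's log stops after 7 lines; the working version's next line would be 'fold_scores: inputs 1 and -17'.
Crash: resolve_slot, line 27, AssertionError.
Call chain: main -> resolve_slot(1, 18) (called at line 37).
First divergence: position 8 (shown log ended at 7 lines; the working version continues: 'fold_scores: inputs 1 and -17').
Intended log window:
  6: intermediate pair 1, 18
  7: resolve_slot: inputs 1 and 18
  8: fold_scores: inputs 1 and -17
  9: stage result -16
Execution walk:
  gauge_drift([4, 7, 3, 4, 1]) -> 1  [called from main, line 34]
  bind_quota([4, 7, 3, 4, 1], 1) -> 18  [called from main, line 35]
Log line origins:
  1: from main, line 33
  2: from gauge_drift, line 2
  3: from gauge_drift, line 7
  4: from bind_quota, line 11
  5: from bind_quota, line 16
  6: from main, line 36
  7: from resolve_slot, line 25
A correct fix: line 27: replace `>=` with `<=`.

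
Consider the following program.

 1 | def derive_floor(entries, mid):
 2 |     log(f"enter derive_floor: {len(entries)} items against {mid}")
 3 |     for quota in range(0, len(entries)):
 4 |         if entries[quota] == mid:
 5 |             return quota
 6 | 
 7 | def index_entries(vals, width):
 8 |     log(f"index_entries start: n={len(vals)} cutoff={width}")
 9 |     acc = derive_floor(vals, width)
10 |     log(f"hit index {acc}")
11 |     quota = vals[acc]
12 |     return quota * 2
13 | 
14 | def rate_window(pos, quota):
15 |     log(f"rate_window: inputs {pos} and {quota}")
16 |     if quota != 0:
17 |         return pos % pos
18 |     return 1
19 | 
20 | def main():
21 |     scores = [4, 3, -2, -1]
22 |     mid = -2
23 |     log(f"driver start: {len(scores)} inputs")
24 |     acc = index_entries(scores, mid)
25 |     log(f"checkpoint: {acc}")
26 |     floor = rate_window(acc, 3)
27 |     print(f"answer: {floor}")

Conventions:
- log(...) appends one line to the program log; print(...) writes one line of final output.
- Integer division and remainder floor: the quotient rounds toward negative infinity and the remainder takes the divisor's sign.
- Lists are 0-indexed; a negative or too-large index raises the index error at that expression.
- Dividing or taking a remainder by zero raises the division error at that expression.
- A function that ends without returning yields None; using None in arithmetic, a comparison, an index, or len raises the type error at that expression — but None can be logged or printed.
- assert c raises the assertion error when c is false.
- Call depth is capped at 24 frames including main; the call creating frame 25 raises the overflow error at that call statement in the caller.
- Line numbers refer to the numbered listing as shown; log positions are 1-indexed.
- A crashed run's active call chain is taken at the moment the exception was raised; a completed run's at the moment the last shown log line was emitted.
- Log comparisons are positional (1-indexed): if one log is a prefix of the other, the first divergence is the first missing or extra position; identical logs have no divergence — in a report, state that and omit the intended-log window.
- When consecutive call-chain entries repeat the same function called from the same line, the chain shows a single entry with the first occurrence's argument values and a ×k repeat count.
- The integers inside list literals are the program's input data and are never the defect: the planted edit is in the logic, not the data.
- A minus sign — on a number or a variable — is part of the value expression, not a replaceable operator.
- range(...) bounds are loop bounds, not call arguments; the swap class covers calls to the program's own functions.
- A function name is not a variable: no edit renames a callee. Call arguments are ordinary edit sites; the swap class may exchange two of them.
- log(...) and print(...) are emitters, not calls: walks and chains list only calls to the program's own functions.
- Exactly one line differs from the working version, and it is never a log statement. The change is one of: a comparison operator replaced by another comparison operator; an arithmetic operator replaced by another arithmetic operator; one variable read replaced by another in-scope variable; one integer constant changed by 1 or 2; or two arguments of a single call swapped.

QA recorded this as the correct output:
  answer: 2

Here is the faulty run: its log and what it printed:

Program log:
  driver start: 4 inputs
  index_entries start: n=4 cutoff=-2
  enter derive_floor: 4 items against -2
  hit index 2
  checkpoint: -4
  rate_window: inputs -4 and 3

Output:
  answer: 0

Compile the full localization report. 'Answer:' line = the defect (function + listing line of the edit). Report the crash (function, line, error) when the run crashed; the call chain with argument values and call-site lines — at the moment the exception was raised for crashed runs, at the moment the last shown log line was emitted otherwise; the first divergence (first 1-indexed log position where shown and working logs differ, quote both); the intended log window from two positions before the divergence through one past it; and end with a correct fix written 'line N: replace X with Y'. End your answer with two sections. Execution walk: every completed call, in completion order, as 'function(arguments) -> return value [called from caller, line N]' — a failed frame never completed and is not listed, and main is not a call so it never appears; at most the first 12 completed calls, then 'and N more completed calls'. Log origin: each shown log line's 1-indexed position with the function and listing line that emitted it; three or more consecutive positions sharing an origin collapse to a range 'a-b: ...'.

Answer: the defect is in rate_window at line 17.
Key fact: Nothing in the log betrays the bug — only the output does.
Call chain: main -> rate_window(-4, 3) (called at line 26).
First divergence: none; the two logs match at every position.
Execution walk:
  derive_floor([4, 3, -2, -1], -2) -> 2  [called from index_entries, line 9]
  index_entries([4, 3, -2, -1], -2) -> -4  [called from main, line 24]
  rate_window(-4, 3) -> 0  [called from main, line 26]
Log origin:
  1: emitted by main (line 23)
  2: emitted by index_entries (line 8)
  3: emitted by derive_floor (line 2)
  4: emitted by index_entries (line 10)
  5: emitted by main (line 25)
  6: emitted by rate_window (line 15)
A correct fix: line 17: replace `pos % pos` with `pos % quota`.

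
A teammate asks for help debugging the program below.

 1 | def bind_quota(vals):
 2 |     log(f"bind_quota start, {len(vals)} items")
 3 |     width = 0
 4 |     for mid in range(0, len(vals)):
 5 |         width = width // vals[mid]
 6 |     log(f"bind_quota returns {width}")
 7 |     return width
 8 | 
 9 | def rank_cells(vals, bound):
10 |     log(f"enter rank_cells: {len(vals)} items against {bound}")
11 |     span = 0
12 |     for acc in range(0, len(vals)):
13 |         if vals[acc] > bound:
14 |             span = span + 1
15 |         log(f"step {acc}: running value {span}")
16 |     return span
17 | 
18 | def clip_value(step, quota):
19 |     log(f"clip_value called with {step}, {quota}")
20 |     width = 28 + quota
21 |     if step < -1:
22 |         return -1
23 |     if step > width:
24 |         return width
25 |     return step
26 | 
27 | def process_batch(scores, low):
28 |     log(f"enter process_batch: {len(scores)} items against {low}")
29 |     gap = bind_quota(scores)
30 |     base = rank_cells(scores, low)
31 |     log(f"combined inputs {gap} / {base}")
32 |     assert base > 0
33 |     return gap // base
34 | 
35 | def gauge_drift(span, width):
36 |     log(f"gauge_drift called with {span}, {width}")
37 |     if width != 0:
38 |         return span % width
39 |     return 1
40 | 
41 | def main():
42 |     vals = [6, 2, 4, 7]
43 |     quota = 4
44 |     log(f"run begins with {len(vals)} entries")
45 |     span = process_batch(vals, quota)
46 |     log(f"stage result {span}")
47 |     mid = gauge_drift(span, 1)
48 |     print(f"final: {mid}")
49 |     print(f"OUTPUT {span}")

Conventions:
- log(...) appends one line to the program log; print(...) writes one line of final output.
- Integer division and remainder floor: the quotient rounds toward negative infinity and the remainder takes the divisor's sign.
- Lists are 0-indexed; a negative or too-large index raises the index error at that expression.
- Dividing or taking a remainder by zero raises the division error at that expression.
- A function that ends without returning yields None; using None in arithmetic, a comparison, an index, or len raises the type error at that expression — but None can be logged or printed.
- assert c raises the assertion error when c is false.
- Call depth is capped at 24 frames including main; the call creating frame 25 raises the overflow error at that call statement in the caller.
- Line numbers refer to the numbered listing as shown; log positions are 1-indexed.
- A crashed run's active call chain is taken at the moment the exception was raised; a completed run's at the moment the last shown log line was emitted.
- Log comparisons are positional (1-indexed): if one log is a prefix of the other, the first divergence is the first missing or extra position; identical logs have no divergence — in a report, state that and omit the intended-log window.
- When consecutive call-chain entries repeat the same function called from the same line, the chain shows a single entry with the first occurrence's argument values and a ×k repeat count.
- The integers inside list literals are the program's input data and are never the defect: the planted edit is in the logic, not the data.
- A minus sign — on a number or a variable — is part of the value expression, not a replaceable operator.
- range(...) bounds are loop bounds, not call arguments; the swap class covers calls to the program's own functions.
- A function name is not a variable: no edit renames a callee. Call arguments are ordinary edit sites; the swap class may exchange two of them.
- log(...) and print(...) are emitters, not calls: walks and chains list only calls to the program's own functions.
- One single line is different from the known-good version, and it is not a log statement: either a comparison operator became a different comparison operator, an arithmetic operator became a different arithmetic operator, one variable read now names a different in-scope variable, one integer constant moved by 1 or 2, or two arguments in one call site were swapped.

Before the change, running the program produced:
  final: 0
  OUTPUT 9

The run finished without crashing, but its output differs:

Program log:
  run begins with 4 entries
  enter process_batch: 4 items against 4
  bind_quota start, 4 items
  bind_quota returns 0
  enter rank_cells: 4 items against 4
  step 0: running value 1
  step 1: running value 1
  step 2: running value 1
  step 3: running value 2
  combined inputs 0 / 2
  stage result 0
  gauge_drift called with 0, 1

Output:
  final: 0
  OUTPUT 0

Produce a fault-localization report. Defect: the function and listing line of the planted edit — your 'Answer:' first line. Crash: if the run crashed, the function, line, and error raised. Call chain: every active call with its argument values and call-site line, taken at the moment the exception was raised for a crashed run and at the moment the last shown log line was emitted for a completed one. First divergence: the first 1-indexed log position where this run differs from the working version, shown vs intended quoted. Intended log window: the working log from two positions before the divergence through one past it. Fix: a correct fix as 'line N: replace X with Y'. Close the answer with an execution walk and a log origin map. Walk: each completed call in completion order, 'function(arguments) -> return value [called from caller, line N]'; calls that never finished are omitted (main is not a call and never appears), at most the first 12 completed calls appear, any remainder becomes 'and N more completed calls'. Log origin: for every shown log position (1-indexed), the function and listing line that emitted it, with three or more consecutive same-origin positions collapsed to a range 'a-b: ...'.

Answer: the defect is in bind_quota at line 5.
Key observation: Log line 4 is where behavior first shows: 'bind_quota returns 0' appears instead of 'bind_quota returns 19'.
Call chain: main -> gauge_drift(0, 1) (called at line 47).
First divergence: position 4 — the shown line 'bind_quota returns 0' should read 'bind_quota returns 19'.
Intended log window:
  2: enter process_batch: 4 items against 4
  3: bind_quota start, 4 items
  4: bind_quota returns 19
  5: enter rank_cells: 4 items against 4
Execution walk:
  bind_quota([6, 2, 4, 7]) -> 0  [called from process_batch, line 29]
  rank_cells([6, 2, 4, 7], 4) -> 2  [called from process_batch, line 30]
  process_batch([6, 2, 4, 7], 4) -> 0  [called from main, line 45]
  gauge_drift(0, 1) -> 0  [called from main, line 47]
Log origins:
  1 — main, line 44
  2 — process_batch, line 28
  3 — bind_quota, line 2
  4 — bind_quota, line 6
  5 — rank_cells, line 10
  6-9 — rank_cells, line 15
  10 — process_batch, line 31
  11 — main, line 46
  12 — gauge_drift, line 36
A correct fix: line 5: replace `//` with `+`.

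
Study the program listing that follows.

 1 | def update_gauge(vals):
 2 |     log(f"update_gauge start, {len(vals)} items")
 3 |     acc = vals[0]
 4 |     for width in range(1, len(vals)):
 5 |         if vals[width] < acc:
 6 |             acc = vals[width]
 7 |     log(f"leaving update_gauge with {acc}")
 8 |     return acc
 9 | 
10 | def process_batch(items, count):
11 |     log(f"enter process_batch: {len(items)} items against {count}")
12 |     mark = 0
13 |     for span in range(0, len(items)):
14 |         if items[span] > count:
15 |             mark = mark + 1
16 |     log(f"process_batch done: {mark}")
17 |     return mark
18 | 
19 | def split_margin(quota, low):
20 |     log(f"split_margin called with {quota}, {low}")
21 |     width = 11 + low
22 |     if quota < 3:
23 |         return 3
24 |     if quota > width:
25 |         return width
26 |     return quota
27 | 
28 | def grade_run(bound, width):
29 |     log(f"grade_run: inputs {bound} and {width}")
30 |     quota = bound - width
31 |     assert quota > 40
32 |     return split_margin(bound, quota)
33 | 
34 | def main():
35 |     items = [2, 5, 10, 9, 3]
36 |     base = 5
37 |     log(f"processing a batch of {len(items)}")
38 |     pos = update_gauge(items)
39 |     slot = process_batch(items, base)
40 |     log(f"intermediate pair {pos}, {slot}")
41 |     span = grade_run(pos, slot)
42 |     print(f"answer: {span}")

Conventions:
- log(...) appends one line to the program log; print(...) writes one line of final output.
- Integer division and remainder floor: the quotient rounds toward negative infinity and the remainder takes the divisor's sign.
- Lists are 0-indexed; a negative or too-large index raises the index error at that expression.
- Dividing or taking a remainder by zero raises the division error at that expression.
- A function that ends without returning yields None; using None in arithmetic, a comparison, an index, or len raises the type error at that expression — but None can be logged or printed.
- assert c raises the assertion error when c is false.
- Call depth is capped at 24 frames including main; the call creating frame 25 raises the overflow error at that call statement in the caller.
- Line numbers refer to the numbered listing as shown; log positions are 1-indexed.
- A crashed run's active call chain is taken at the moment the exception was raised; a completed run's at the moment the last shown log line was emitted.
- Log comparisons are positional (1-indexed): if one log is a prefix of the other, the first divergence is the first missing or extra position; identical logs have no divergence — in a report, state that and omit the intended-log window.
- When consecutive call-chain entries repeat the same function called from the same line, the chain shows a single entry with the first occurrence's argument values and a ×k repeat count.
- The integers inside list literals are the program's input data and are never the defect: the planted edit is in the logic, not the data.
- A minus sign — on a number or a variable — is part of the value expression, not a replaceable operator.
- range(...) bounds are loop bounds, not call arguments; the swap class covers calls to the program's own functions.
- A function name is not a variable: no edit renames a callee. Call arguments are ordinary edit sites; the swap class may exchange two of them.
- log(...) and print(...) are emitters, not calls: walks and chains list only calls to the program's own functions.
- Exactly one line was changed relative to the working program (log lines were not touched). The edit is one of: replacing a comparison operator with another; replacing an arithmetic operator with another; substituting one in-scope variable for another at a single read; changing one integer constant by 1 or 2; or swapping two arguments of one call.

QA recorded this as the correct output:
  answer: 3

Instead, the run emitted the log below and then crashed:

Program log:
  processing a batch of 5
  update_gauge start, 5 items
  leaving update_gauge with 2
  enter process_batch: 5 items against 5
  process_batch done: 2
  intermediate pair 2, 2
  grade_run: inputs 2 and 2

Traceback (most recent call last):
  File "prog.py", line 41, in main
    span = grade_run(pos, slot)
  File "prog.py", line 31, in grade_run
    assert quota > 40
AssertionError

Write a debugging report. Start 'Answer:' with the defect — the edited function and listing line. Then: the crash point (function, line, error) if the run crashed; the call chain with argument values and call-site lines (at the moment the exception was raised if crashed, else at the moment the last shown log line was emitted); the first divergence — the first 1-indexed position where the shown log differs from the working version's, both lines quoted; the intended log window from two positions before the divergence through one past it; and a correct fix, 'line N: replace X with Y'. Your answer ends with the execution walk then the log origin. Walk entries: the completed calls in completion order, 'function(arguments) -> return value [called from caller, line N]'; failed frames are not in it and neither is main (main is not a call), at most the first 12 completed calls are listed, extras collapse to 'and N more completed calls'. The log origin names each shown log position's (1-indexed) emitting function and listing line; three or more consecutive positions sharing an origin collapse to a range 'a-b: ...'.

Answer: the defect is in grade_run at line 31.
Key fact: The faulty run's log stops after 7 lines; the working version's next line would be 'split_margin called with 2, 0'.
Crash: grade_run, line 31, AssertionError.
Call chain: main -> grade_run(2, 2) (called at line 41).
First divergence: position 8 — after 7 matching lines the faulty run goes silent; intended next line 'split_margin called with 2, 0'.
Intended log window:
  6: intermediate pair 2, 2
  7: grade_run: inputs 2 and 2
  8: split_margin called with 2, 0
Execution walk:
  update_gauge([2, 5, 10, 9, 3]) -> 2  [called from main, line 38]
  process_batch([2, 5, 10, 9, 3], 5) -> 2  [called from main, line 39]
Origin of each log line:
  1: logged in main at line 37
  2: logged in update_gauge at line 2
  3: logged in update_gauge at line 7
  4: logged in process_batch at line 11
  5: logged in process_batch at line 16
  6: logged in main at line 40
  7: logged in grade_run at line 29
A correct fix: line 31: replace `>` with `<=`.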